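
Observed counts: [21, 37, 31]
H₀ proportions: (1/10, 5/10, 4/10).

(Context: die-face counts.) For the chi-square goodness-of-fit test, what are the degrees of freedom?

df = k − 1 = 3 − 1 = 2

degrees of freedom = 2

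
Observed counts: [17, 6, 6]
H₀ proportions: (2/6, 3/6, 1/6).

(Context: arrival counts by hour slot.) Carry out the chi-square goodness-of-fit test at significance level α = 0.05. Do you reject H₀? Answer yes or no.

reject H₀: yes

n = 29; E_i = n·p_i = [9.67, 14.50, 4.83]
χ² = (17−9.67)²/9.67 + (6−14.50)²/14.50 + (6−4.83)²/4.83 = 10.8276
df = 2
p-value (upper-tail) = 0.00445
At α=0.05: p < α → reject H₀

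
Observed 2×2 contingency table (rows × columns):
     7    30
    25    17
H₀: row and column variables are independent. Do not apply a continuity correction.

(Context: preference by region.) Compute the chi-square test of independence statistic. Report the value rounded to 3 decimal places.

Row totals [37, 42], col totals [32, 47], n=79
χ² = (7−14.99)²/14.99 + (30−22.01)²/22.01 + (25−17.01)²/17.01 + (17−24.99)²/24.99 = 13.4582
df = 1

test statistic = 13.458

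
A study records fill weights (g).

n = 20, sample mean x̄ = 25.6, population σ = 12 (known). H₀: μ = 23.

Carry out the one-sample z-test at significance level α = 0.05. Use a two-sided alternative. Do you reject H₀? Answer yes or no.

reject H₀: no

SE = σ/√n = 12/√20 = 2.6833
z = (x̄−μ₀)/SE = (25.6−23)/2.6833 = 0.9690
p-value (two-sided) = 0.33256
At α=0.05: p ≥ α → fail to reject H₀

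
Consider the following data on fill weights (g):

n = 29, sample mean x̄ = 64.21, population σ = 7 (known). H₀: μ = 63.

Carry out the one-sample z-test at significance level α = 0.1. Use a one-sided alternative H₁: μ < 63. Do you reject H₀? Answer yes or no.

SE = σ/√n = 7/√29 = 1.2999
z = (x̄−μ₀)/SE = (64.21−63)/1.2999 = 0.9309
p-value (one-sided, H₁ less) = 0.82404
At α=0.1: p ≥ α → fail to reject H₀

reject H₀: no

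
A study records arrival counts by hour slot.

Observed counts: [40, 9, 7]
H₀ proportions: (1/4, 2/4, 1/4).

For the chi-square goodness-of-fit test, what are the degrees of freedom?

degrees of freedom = 2

df = k − 1 = 3 − 1 = 2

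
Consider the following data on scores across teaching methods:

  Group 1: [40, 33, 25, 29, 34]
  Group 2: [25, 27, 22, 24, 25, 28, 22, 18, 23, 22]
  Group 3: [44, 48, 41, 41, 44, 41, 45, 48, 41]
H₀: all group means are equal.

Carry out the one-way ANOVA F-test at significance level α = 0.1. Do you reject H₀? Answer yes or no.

reject H₀: yes

Group means [32.20, 23.60, 43.67], grand mean 32.917
SSB = Σnᵢ(x̄ᵢ−x̄)² = 1910.633; SSW = ΣΣ(x−x̄ᵢ)² = 269.200
MSB = 1910.633/2 = 955.3167; MSW = 269.200/21 = 12.8190
F = MSB/MSW = 74.5232
df = (2, 21)
p-value (upper-tail) = 0.00000
At α=0.1: p < α → reject H₀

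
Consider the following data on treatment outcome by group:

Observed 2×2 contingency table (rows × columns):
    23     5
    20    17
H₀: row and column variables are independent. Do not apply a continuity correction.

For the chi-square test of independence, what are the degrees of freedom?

degrees of freedom = 1

df = (r−1)(c−1) = (2−1)·(2−1) = 1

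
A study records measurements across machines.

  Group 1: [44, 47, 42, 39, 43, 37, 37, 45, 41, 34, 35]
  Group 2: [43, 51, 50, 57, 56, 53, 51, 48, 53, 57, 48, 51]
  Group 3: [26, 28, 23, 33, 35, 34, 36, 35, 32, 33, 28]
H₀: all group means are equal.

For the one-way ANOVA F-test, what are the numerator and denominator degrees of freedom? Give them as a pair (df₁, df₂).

k = 3 groups, N = 34 total
df = (k−1, N−k) = (3−1, 34−3) = (2, 31)

degrees of freedom = [2, 31]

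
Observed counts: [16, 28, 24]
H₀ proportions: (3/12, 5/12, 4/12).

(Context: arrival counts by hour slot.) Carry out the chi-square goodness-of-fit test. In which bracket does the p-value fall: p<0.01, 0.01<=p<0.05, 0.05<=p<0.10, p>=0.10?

p-value bracket: p>=0.10

n = 68; E_i = n·p_i = [17.00, 28.33, 22.67]
χ² = (16−17.00)²/17.00 + (28−28.33)²/28.33 + (24−22.67)²/22.67 = 0.1412
df = 2
p-value (upper-tail) = 0.93185
→ bracket: p>=0.10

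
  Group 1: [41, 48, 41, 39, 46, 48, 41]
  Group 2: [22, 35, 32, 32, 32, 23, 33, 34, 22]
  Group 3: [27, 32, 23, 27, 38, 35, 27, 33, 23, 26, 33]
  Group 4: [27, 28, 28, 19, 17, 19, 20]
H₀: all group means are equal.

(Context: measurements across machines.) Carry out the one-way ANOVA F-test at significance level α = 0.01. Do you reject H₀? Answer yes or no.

Group means [43.43, 29.44, 29.45, 22.57], grand mean 30.912
SSB = Σnᵢ(x̄ᵢ−x̄)² = 1626.357; SSW = ΣΣ(x−x̄ᵢ)² = 712.378
MSB = 1626.357/3 = 542.1191; MSW = 712.378/30 = 23.7459
F = MSB/MSW = 22.8300
df = (3, 30)
p-value (upper-tail) = 0.00000
At α=0.01: p < α → reject H₀

reject H₀: yes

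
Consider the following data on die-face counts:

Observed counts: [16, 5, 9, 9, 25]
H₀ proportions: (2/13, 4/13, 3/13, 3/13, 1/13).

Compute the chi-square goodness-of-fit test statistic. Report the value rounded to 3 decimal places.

test statistic = 101.191

n = 64; E_i = n·p_i = [9.85, 19.69, 14.77, 14.77, 4.92]
χ² = (16−9.85)²/9.85 + (5−19.69)²/19.69 + (9−14.77)²/14.77 + (9−14.77)²/14.77 + (25−4.92)²/4.92 = 101.1914
df = 4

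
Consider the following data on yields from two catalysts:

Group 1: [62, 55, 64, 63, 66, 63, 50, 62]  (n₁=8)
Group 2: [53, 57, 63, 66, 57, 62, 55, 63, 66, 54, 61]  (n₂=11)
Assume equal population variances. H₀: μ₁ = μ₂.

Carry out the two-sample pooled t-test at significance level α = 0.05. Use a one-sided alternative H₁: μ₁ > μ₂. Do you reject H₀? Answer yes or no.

reject H₀: no

x̄₁=60.625, s₁=5.344, n₁=8
x̄₂=59.727, s₂=4.714, n₂=11
s_p² = [7·5.344² + 10·4.714²]/17 = 24.8269
SE = √(s_p²·(1/8+1/11)) = 2.3152
t = (60.625−59.727)/2.3152 = 0.3877
df = 17
p-value (one-sided, H₁ greater) = 0.35151
At α=0.05: p ≥ α → fail to reject H₀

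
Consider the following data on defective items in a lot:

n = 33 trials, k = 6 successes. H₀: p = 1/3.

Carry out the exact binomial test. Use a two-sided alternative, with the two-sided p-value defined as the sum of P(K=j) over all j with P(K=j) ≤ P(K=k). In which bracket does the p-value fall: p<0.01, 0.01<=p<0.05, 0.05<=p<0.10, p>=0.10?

p-value bracket: 0.05<=p<0.10

Exact binomial: n=33, k=6, p₀=1/3=0.3333
P(X=j) = C(n,j)·p₀^j·(1−p₀)^(n−j); p = Σ P(X=j) over j with P(X=j) ≤ P(X=6)
p-value (two-sided) = 0.06692
→ bracket: 0.05<=p<0.10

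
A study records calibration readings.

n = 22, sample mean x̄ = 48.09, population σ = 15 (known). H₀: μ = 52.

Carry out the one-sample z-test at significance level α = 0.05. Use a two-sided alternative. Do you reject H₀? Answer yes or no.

reject H₀: no

SE = σ/√n = 15/√22 = 3.1980
z = (x̄−μ₀)/SE = (48.09−52)/3.1980 = -1.2226
p-value (two-sided) = 0.22147
At α=0.05: p ≥ α → fail to reject H₀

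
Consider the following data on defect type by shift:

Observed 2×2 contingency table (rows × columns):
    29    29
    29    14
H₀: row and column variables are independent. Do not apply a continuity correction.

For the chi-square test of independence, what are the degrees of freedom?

df = (r−1)(c−1) = (2−1)·(2−1) = 1

degrees of freedom = 1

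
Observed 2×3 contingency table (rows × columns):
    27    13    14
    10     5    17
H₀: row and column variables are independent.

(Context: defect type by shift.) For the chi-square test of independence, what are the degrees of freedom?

degrees of freedom = 2

df = (r−1)(c−1) = (2−1)·(3−1) = 2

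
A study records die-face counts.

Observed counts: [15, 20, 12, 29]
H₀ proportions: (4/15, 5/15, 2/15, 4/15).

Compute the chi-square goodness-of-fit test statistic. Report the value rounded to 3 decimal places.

test statistic = 6.599

n = 76; E_i = n·p_i = [20.27, 25.33, 10.13, 20.27]
χ² = (15−20.27)²/20.27 + (20−25.33)²/25.33 + (12−10.13)²/10.13 + (29−20.27)²/20.27 = 6.5987
df = 3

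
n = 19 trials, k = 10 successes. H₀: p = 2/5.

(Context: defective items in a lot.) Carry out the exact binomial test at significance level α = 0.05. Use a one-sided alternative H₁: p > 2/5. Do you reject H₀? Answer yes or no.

Exact binomial: n=19, k=10, p₀=2/5=0.4000
P(X≥10) from Σ C(n,i)·p₀^i·(1−p₀)^(n−i)
p-value (one-sided, H₁ greater) = 0.18609
At α=0.05: p ≥ α → fail to reject H₀

reject H₀: no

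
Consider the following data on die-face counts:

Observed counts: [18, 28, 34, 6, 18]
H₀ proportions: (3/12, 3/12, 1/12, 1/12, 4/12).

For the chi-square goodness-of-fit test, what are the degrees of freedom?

degrees of freedom = 4

df = k − 1 = 5 − 1 = 4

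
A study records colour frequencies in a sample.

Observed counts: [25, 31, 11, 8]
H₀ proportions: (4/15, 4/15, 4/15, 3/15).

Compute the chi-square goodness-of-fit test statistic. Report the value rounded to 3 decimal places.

n = 75; E_i = n·p_i = [20.00, 20.00, 20.00, 15.00]
χ² = (25−20.00)²/20.00 + (31−20.00)²/20.00 + (11−20.00)²/20.00 + (8−15.00)²/15.00 = 14.6167
df = 3

test statistic = 14.617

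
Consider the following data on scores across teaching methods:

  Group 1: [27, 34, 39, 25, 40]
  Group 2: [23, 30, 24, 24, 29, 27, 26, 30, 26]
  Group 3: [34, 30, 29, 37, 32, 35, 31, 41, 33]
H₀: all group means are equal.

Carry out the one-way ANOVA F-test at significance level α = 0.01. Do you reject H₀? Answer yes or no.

Group means [33.00, 26.56, 33.56], grand mean 30.696
SSB = Σnᵢ(x̄ᵢ−x̄)² = 254.425; SSW = ΣΣ(x−x̄ᵢ)² = 354.444
MSB = 254.425/2 = 127.2126; MSW = 354.444/20 = 17.7222
F = MSB/MSW = 7.1781
df = (2, 20)
p-value (upper-tail) = 0.00447
At α=0.01: p < α → reject H₀

reject H₀: yes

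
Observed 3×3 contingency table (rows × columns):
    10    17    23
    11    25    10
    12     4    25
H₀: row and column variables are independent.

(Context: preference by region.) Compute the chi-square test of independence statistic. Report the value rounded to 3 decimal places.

Row totals [50, 46, 41], col totals [33, 46, 58], n=137
χ² = (10−12.04)²/12.04 + (17−16.79)²/16.79 + (23−21.17)²/21.17 + (11−11.08)²/11.08 + (25−15.45)²/15.45 + (10−19.47)²/19.47 + (12−9.88)²/9.88 + (4−13.77)²/13.77 + (25−17.36)²/17.36 = 21.7791
df = 4

test statistic = 21.779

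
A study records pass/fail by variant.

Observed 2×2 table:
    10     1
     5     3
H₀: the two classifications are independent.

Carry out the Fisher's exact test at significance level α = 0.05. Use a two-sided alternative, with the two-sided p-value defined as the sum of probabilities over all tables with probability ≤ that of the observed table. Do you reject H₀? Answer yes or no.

Margins: r₁=11, r₂=8, c₁=15, c₂=4, n=19
p_obs = C(11,10)·C(8,5)/C(19,15); sum pmf over tables with pmf ≤ p_obs
p-value (two-sided) = 0.26213
At α=0.05: p ≥ α → fail to reject H₀

reject H₀: no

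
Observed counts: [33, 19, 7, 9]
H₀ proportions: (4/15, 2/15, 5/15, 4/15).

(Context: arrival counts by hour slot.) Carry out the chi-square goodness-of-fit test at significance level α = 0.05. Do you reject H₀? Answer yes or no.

n = 68; E_i = n·p_i = [18.13, 9.07, 22.67, 18.13]
χ² = (33−18.13)²/18.13 + (19−9.07)²/9.07 + (7−22.67)²/22.67 + (9−18.13)²/18.13 = 38.5000
df = 3
p-value (upper-tail) = 0.00000
At α=0.05: p < α → reject H₀

reject H₀: yes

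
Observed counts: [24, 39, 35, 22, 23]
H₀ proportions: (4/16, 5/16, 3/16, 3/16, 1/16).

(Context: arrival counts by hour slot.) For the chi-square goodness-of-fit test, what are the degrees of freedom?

degrees of freedom = 4

df = k − 1 = 5 − 1 = 4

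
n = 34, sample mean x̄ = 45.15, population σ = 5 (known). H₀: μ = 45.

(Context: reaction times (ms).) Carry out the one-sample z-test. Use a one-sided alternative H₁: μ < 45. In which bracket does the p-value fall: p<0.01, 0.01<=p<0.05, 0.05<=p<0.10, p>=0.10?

SE = σ/√n = 5/√34 = 0.8575
z = (x̄−μ₀)/SE = (45.15−45)/0.8575 = 0.1749
p-value (one-sided, H₁ less) = 0.56943
→ bracket: p>=0.10

p-value bracket: p>=0.10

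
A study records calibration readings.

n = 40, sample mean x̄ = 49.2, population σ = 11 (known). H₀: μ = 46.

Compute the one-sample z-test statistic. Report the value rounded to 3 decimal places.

test statistic = 1.840

SE = σ/√n = 11/√40 = 1.7393
z = (x̄−μ₀)/SE = (49.2−46)/1.7393 = 1.8399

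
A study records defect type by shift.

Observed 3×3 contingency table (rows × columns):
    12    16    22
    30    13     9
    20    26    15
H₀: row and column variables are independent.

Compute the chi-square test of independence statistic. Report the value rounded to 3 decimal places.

test statistic = 17.853

Row totals [50, 52, 61], col totals [62, 55, 46], n=163
χ² = (12−19.02)²/19.02 + (16−16.87)²/16.87 + (22−14.11)²/14.11 + (30−19.78)²/19.78 + (13−17.55)²/17.55 + (9−14.67)²/14.67 + (20−23.20)²/23.20 + (26−20.58)²/20.58 + (15−17.21)²/17.21 = 17.8529
df = 4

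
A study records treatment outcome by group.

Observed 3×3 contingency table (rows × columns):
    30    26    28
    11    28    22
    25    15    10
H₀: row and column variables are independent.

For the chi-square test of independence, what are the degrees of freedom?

degrees of freedom = 4

df = (r−1)(c−1) = (3−1)·(3−1) = 4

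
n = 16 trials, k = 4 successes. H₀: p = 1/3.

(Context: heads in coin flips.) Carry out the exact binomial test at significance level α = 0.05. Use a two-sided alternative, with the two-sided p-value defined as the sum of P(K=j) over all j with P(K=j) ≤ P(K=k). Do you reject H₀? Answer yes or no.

Exact binomial: n=16, k=4, p₀=1/3=0.3333
P(X=j) = C(n,j)·p₀^j·(1−p₀)^(n−j); p = Σ P(X=j) over j with P(X=j) ≤ P(X=4)
p-value (two-sided) = 0.60169
At α=0.05: p ≥ α → fail to reject H₀

reject H₀: no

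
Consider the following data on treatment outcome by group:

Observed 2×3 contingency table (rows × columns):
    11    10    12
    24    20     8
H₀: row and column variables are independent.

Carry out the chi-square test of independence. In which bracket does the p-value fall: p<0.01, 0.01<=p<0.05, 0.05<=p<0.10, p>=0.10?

Row totals [33, 52], col totals [35, 30, 20], n=85
χ² = (11−13.59)²/13.59 + (10−11.65)²/11.65 + (12−7.76)²/7.76 + (24−21.41)²/21.41 + (20−18.35)²/18.35 + (8−12.24)²/12.24 = 4.9628
df = 2
p-value (upper-tail) = 0.08363
→ bracket: 0.05<=p<0.10

p-value bracket: 0.05<=p<0.10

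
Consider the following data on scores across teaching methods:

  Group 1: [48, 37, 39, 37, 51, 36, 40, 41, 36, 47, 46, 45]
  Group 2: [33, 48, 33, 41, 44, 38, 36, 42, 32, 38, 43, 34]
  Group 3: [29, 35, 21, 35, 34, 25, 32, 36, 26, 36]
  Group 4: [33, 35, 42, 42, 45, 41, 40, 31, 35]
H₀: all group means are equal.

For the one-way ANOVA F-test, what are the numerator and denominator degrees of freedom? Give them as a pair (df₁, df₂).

k = 4 groups, N = 43 total
df = (k−1, N−k) = (4−1, 43−4) = (3, 39)

degrees of freedom = [3, 39]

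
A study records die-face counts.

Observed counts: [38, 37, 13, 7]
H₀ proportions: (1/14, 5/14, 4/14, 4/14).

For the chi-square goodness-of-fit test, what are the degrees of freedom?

df = k − 1 = 4 − 1 = 3

degrees of freedom = 3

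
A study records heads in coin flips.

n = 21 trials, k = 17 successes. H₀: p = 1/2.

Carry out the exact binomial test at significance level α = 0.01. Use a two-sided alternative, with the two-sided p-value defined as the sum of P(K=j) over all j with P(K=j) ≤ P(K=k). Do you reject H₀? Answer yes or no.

Exact binomial: n=21, k=17, p₀=1/2=0.5000
P(X=j) = C(n,j)·p₀^j·(1−p₀)^(n−j); p = Σ P(X=j) over j with P(X=j) ≤ P(X=17)
p-value (two-sided) = 0.00720
At α=0.01: p < α → reject H₀

reject H₀: yes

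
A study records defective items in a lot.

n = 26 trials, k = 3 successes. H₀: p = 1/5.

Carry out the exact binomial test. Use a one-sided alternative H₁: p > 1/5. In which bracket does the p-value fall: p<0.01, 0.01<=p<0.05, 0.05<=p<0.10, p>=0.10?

p-value bracket: p>=0.10

Exact binomial: n=26, k=3, p₀=1/5=0.2000
P(X≥3) from Σ C(n,i)·p₀^i·(1−p₀)^(n−i)
p-value (one-sided, H₁ greater) = 0.91594
→ bracket: p>=0.10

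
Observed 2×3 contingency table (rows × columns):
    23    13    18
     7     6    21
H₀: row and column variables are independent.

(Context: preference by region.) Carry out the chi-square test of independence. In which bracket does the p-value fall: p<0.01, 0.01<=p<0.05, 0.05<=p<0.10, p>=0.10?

p-value bracket: 0.01<=p<0.05

Row totals [54, 34], col totals [30, 19, 39], n=88
χ² = (23−18.41)²/18.41 + (13−11.66)²/11.66 + (18−23.93)²/23.93 + (7−11.59)²/11.59 + (6−7.34)²/7.34 + (21−15.07)²/15.07 = 7.1678
df = 2
p-value (upper-tail) = 0.02777
→ bracket: 0.01<=p<0.05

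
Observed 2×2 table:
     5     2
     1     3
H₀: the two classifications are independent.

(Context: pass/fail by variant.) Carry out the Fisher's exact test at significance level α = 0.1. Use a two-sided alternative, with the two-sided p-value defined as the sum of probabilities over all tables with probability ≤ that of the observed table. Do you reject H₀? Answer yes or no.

reject H₀: no

Margins: r₁=7, r₂=4, c₁=6, c₂=5, n=11
p_obs = C(7,5)·C(4,1)/C(11,6); sum pmf over tables with pmf ≤ p_obs
p-value (two-sided) = 0.24242
At α=0.1: p ≥ α → fail to reject H₀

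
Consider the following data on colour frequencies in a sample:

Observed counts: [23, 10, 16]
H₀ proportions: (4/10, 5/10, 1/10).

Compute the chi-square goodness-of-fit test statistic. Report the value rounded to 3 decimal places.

test statistic = 34.316

n = 49; E_i = n·p_i = [19.60, 24.50, 4.90]
χ² = (23−19.60)²/19.60 + (10−24.50)²/24.50 + (16−4.90)²/4.90 = 34.3163
df = 2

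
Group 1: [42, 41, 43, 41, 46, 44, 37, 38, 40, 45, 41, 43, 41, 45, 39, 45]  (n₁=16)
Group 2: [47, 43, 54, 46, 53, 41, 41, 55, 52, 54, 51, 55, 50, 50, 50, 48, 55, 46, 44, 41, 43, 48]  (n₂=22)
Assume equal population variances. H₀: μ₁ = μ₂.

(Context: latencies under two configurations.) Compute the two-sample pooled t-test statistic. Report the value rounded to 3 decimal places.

x̄₁=41.938, s₁=2.670, n₁=16
x̄₂=48.500, s₂=4.867, n₂=22
s_p² = [15·2.670² + 21·4.867²]/36 = 16.7899
SE = √(s_p²·(1/16+1/22)) = 1.3463
t = (41.938−48.500)/1.3463 = -4.8744
df = 36

test statistic = -4.874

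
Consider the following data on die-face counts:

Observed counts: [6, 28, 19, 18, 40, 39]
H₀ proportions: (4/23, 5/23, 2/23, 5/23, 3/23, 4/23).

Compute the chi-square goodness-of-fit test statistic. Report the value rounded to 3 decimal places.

test statistic = 53.118

n = 150; E_i = n·p_i = [26.09, 32.61, 13.04, 32.61, 19.57, 26.09]
χ² = (6−26.09)²/26.09 + (28−32.61)²/32.61 + (19−13.04)²/13.04 + (18−32.61)²/32.61 + (40−19.57)²/19.57 + (39−26.09)²/26.09 = 53.1181
df = 5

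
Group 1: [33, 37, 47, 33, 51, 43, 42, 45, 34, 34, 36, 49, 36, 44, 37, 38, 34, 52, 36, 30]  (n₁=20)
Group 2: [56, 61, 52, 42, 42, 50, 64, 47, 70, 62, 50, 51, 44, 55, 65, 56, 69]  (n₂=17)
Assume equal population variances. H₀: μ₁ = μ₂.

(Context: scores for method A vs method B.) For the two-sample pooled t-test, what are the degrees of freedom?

df = n₁ + n₂ − 2 = 20 + 17 − 2 = 35

degrees of freedom = 35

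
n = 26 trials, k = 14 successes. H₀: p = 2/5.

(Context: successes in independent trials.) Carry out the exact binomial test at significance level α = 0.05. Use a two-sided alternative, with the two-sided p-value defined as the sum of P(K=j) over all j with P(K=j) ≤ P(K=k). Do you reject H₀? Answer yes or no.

reject H₀: no

Exact binomial: n=26, k=14, p₀=2/5=0.4000
P(X=j) = C(n,j)·p₀^j·(1−p₀)^(n−j); p = Σ P(X=j) over j with P(X=j) ≤ P(X=14)
p-value (two-sided) = 0.16407
At α=0.05: p ≥ α → fail to reject H₀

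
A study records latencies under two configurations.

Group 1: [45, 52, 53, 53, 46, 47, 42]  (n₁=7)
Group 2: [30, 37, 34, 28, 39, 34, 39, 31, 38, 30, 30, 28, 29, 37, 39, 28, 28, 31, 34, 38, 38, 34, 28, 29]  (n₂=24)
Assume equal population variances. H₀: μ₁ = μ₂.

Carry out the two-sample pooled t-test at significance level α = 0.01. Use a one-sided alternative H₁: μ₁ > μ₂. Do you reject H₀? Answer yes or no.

reject H₀: yes

x̄₁=48.286, s₁=4.386, n₁=7
x̄₂=32.958, s₂=4.227, n₂=24
s_p² = [6·4.386² + 23·4.227²]/29 = 18.1513
SE = √(s_p²·(1/7+1/24)) = 1.8301
t = (48.286−32.958)/1.8301 = 8.3751
df = 29
p-value (one-sided, H₁ greater) = 0.00000
At α=0.01: p < α → reject H₀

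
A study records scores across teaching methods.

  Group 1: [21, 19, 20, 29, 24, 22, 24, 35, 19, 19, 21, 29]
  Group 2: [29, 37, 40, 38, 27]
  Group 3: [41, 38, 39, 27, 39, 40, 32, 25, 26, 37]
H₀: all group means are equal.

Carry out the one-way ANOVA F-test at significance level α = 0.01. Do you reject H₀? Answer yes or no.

Group means [23.50, 34.20, 34.40], grand mean 29.519
SSB = Σnᵢ(x̄ᵢ−x̄)² = 782.541; SSW = ΣΣ(x−x̄ᵢ)² = 772.200
MSB = 782.541/2 = 391.2704; MSW = 772.200/24 = 32.1750
F = MSB/MSW = 12.1607
df = (2, 24)
p-value (upper-tail) = 0.00023
At α=0.01: p < α → reject H₀

reject H₀: yes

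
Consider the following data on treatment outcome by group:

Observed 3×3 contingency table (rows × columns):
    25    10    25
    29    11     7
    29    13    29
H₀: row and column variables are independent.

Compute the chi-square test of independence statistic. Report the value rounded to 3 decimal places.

test statistic = 10.784

Row totals [60, 47, 71], col totals [83, 34, 61], n=178
χ² = (25−27.98)²/27.98 + (10−11.46)²/11.46 + (25−20.56)²/20.56 + (29−21.92)²/21.92 + (11−8.98)²/8.98 + (7−16.11)²/16.11 + (29−33.11)²/33.11 + (13−13.56)²/13.56 + (29−24.33)²/24.33 = 10.7840
df = 4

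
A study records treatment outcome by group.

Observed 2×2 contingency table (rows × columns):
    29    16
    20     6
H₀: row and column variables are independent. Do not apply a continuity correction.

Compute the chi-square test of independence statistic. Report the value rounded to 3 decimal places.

Row totals [45, 26], col totals [49, 22], n=71
χ² = (29−31.06)²/31.06 + (16−13.94)²/13.94 + (20−17.94)²/17.94 + (6−8.06)²/8.06 = 1.1999
df = 1

test statistic = 1.200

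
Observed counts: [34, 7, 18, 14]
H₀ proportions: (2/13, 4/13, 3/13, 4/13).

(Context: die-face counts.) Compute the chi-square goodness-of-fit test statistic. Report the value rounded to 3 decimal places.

n = 73; E_i = n·p_i = [11.23, 22.46, 16.85, 22.46]
χ² = (34−11.23)²/11.23 + (7−22.46)²/22.46 + (18−16.85)²/16.85 + (14−22.46)²/22.46 = 60.0719
df = 3

test statistic = 60.072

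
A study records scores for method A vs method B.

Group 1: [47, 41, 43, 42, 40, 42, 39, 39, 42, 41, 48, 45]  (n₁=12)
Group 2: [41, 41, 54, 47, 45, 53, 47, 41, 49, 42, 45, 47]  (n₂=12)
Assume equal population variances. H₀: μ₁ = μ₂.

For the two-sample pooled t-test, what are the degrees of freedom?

df = n₁ + n₂ − 2 = 12 + 12 − 2 = 22

degrees of freedom = 22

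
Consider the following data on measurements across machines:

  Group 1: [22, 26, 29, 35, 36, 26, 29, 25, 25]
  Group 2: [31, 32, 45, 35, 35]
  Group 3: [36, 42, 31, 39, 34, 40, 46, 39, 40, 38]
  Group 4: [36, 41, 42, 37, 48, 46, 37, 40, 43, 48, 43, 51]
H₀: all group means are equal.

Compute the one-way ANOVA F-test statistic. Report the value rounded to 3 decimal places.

test statistic = 16.874

Group means [28.11, 35.60, 38.50, 42.67], grand mean 36.889
SSB = Σnᵢ(x̄ᵢ−x̄)² = 1128.300; SSW = ΣΣ(x−x̄ᵢ)² = 713.256
MSB = 1128.300/3 = 376.1000; MSW = 713.256/32 = 22.2892
F = MSB/MSW = 16.8736
df = (3, 32)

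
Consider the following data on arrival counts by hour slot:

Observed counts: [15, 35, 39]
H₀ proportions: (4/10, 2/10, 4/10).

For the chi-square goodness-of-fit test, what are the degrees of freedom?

degrees of freedom = 2

df = k − 1 = 3 − 1 = 2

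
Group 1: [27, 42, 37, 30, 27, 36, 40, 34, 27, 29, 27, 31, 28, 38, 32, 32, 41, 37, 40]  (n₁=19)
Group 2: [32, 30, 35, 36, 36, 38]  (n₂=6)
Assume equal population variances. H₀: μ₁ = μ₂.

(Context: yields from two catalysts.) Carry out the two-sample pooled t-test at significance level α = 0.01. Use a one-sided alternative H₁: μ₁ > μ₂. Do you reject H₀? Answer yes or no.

x̄₁=33.421, s₁=5.305, n₁=19
x̄₂=34.500, s₂=2.950, n₂=6
s_p² = [18·5.305² + 5·2.950²]/23 = 23.9188
SE = √(s_p²·(1/19+1/6)) = 2.2903
t = (33.421−34.500)/2.2903 = -0.4711
df = 23
p-value (one-sided, H₁ greater) = 0.67900
At α=0.01: p ≥ α → fail to reject H₀

reject H₀: no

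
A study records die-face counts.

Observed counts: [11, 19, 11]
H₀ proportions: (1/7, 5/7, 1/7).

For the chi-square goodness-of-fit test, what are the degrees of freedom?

degrees of freedom = 2

df = k − 1 = 3 − 1 = 2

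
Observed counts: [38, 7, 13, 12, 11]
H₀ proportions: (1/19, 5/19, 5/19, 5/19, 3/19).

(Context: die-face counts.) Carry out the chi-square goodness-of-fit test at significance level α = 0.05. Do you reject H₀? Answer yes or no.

reject H₀: yes

n = 81; E_i = n·p_i = [4.26, 21.32, 21.32, 21.32, 12.79]
χ² = (38−4.26)²/4.26 + (7−21.32)²/21.32 + (13−21.32)²/21.32 + (12−21.32)²/21.32 + (11−12.79)²/12.79 = 284.1597
df = 4
p-value (upper-tail) = 0.00000
At α=0.05: p < α → reject H₀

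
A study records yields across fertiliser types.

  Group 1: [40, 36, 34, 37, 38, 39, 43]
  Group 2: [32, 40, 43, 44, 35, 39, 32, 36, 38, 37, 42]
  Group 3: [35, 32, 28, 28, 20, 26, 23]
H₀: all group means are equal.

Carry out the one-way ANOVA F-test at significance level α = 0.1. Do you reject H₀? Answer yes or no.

Group means [38.14, 38.00, 27.43], grand mean 35.080
SSB = Σnᵢ(x̄ᵢ−x̄)² = 569.269; SSW = ΣΣ(x−x̄ᵢ)² = 374.571
MSB = 569.269/2 = 284.6343; MSW = 374.571/22 = 17.0260
F = MSB/MSW = 16.7177
df = (2, 22)
p-value (upper-tail) = 0.00004
At α=0.1: p < α → reject H₀

reject H₀: yes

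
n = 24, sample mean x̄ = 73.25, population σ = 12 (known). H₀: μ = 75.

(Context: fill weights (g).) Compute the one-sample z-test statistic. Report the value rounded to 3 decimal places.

SE = σ/√n = 12/√24 = 2.4495
z = (x̄−μ₀)/SE = (73.25−75)/2.4495 = -0.7144

test statistic = -0.714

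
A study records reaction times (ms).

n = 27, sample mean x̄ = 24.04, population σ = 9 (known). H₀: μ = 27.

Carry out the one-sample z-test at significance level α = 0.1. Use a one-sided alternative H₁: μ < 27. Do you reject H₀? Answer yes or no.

reject H₀: yes

SE = σ/√n = 9/√27 = 1.7321
z = (x̄−μ₀)/SE = (24.04−27)/1.7321 = -1.7090
p-value (one-sided, H₁ less) = 0.04373
At α=0.1: p < α → reject H₀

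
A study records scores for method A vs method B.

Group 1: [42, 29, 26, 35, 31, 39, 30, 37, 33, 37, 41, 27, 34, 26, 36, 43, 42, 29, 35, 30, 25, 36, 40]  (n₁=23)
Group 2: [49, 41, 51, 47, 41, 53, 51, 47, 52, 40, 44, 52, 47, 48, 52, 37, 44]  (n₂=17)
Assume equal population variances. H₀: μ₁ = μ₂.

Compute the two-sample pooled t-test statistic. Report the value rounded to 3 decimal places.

x̄₁=34.043, s₁=5.628, n₁=23
x̄₂=46.824, s₂=4.915, n₂=17
s_p² = [22·5.628² + 16·4.915²]/38 = 28.5112
SE = √(s_p²·(1/23+1/17)) = 1.7078
t = (34.043−46.824)/1.7078 = -7.4831
df = 38

test statistic = -7.483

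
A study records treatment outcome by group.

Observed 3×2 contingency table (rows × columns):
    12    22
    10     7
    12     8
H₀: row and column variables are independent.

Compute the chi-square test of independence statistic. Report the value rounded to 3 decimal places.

Row totals [34, 17, 20], col totals [34, 37], n=71
χ² = (12−16.28)²/16.28 + (22−17.72)²/17.72 + (10−8.14)²/8.14 + (7−8.86)²/8.86 + (12−9.58)²/9.58 + (8−10.42)²/10.42 = 4.1512
df = 2

test statistic = 4.151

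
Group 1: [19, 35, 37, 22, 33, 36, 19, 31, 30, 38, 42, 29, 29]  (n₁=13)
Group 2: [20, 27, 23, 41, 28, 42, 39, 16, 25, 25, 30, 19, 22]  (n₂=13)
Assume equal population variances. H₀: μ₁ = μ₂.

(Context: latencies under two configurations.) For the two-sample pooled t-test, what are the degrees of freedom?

df = n₁ + n₂ − 2 = 13 + 13 − 2 = 24

degrees of freedom = 24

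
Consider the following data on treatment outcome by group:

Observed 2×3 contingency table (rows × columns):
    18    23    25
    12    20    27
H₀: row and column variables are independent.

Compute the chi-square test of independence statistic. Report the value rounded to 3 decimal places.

Row totals [66, 59], col totals [30, 43, 52], n=125
χ² = (18−15.84)²/15.84 + (23−22.70)²/22.70 + (25−27.46)²/27.46 + (12−14.16)²/14.16 + (20−20.30)²/20.30 + (27−24.54)²/24.54 = 1.0977
df = 2

test statistic = 1.098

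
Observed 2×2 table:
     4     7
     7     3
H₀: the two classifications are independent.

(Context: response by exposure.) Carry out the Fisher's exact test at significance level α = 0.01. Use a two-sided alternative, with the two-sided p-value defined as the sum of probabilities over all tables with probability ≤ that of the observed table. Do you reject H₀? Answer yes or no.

reject H₀: no

Margins: r₁=11, r₂=10, c₁=11, c₂=10, n=21
p_obs = C(11,4)·C(10,7)/C(21,11); sum pmf over tables with pmf ≤ p_obs
p-value (two-sided) = 0.19838
At α=0.01: p ≥ α → fail to reject H₀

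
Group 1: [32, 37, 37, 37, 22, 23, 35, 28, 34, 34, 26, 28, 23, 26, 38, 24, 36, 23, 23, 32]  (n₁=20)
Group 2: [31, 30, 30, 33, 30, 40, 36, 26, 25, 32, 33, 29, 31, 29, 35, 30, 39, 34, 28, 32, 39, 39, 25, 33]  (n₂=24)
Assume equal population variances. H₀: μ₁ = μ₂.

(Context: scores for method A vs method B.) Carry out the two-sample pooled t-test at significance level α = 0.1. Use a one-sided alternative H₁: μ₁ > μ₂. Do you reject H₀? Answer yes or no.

x̄₁=29.900, s₁=5.839, n₁=20
x̄₂=32.042, s₂=4.319, n₂=24
s_p² = [19·5.839² + 23·4.319²]/42 = 25.6371
SE = √(s_p²·(1/20+1/24)) = 1.5330
t = (29.900−32.042)/1.5330 = -1.3970
df = 42
p-value (one-sided, H₁ greater) = 0.91513
At α=0.1: p ≥ α → fail to reject H₀

reject H₀: no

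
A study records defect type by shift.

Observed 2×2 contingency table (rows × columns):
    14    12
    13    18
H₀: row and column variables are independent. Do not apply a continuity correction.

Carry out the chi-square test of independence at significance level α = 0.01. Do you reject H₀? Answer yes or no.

reject H₀: no

Row totals [26, 31], col totals [27, 30], n=57
χ² = (14−12.32)²/12.32 + (12−13.68)²/13.68 + (13−14.68)²/14.68 + (18−16.32)²/16.32 = 0.8046
df = 1
p-value (upper-tail) = 0.36971
At α=0.01: p ≥ α → fail to reject H₀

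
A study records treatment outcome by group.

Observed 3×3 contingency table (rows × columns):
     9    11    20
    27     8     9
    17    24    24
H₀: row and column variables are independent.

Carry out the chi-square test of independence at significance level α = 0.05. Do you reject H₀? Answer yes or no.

Row totals [40, 44, 65], col totals [53, 43, 53], n=149
χ² = (9−14.23)²/14.23 + (11−11.54)²/11.54 + (20−14.23)²/14.23 + (27−15.65)²/15.65 + (8−12.70)²/12.70 + (9−15.65)²/15.65 + (17−23.12)²/23.12 + (24−18.76)²/18.76 + (24−23.12)²/23.12 = 20.2006
df = 4
p-value (upper-tail) = 0.00046
At α=0.05: p < α → reject H₀

reject H₀: yes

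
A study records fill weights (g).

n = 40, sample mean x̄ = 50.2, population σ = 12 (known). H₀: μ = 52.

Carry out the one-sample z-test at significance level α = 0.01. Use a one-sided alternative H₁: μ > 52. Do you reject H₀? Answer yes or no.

reject H₀: no

SE = σ/√n = 12/√40 = 1.8974
z = (x̄−μ₀)/SE = (50.2−52)/1.8974 = -0.9487
p-value (one-sided, H₁ greater) = 0.82861
At α=0.01: p ≥ α → fail to reject H₀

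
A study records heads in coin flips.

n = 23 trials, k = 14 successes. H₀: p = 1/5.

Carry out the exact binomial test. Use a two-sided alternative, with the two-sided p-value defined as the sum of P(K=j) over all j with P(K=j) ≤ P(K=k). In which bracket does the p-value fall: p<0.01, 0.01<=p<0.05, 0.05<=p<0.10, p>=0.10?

p-value bracket: p<0.01

Exact binomial: n=23, k=14, p₀=1/5=0.2000
P(X=j) = C(n,j)·p₀^j·(1−p₀)^(n−j); p = Σ P(X=j) over j with P(X=j) ≤ P(X=14)
p-value (two-sided) = 0.00002
→ bracket: p<0.01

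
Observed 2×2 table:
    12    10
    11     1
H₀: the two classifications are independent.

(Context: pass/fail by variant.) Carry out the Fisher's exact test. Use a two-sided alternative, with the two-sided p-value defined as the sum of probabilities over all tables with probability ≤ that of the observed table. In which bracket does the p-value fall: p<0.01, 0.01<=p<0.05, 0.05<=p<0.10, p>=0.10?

Margins: r₁=22, r₂=12, c₁=23, c₂=11, n=34
p_obs = C(22,12)·C(12,11)/C(34,23); sum pmf over tables with pmf ≤ p_obs
p-value (two-sided) = 0.05269
→ bracket: 0.05<=p<0.10

p-value bracket: 0.05<=p<0.10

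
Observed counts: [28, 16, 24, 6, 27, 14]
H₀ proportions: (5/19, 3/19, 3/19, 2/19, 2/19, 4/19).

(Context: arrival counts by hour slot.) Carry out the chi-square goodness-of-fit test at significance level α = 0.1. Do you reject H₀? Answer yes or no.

reject H₀: yes

n = 115; E_i = n·p_i = [30.26, 18.16, 18.16, 12.11, 12.11, 24.21]
χ² = (28−30.26)²/30.26 + (16−18.16)²/18.16 + (24−18.16)²/18.16 + (6−12.11)²/12.11 + (27−12.11)²/12.11 + (14−24.21)²/24.21 = 28.0177
df = 5
p-value (upper-tail) = 0.00004
At α=0.1: p < α → reject H₀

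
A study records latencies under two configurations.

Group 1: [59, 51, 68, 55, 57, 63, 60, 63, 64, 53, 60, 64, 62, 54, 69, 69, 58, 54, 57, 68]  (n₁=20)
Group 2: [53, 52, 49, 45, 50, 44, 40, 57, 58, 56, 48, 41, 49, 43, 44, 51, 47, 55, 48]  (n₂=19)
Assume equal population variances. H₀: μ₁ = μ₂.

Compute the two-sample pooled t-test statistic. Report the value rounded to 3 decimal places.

test statistic = 6.545

x̄₁=60.400, s₁=5.576, n₁=20
x̄₂=48.947, s₂=5.338, n₂=19
s_p² = [19·5.576² + 18·5.338²]/37 = 29.8310
SE = √(s_p²·(1/20+1/19)) = 1.7497
t = (60.400−48.947)/1.7497 = 6.5453
df = 37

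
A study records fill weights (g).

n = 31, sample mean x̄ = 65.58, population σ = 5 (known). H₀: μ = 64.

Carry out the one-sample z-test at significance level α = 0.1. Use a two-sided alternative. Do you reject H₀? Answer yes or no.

reject H₀: yes

SE = σ/√n = 5/√31 = 0.8980
z = (x̄−μ₀)/SE = (65.58−64)/0.8980 = 1.7594
p-value (two-sided) = 0.07851
At α=0.1: p < α → reject H₀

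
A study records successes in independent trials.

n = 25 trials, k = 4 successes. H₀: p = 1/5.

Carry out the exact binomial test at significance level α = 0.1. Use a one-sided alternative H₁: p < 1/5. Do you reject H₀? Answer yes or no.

Exact binomial: n=25, k=4, p₀=1/5=0.2000
P(X≤4) from Σ C(n,i)·p₀^i·(1−p₀)^(n−i)
p-value (one-sided, H₁ less) = 0.42067
At α=0.1: p ≥ α → fail to reject H₀

reject H₀: no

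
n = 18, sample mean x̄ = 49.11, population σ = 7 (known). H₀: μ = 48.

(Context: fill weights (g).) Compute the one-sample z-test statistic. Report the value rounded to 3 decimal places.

SE = σ/√n = 7/√18 = 1.6499
z = (x̄−μ₀)/SE = (49.11−48)/1.6499 = 0.6728

test statistic = 0.673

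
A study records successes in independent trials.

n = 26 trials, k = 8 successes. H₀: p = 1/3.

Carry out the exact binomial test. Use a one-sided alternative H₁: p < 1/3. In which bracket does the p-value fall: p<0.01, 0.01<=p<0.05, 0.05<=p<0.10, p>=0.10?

p-value bracket: p>=0.10

Exact binomial: n=26, k=8, p₀=1/3=0.3333
P(X≤8) from Σ C(n,i)·p₀^i·(1−p₀)^(n−i)
p-value (one-sided, H₁ less) = 0.48181
→ bracket: p>=0.10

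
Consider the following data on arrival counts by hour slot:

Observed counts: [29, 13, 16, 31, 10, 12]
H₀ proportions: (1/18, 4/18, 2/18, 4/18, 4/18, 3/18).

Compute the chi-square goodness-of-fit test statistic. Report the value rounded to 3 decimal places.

n = 111; E_i = n·p_i = [6.17, 24.67, 12.33, 24.67, 24.67, 18.50]
χ² = (29−6.17)²/6.17 + (13−24.67)²/24.67 + (16−12.33)²/12.33 + (31−24.67)²/24.67 + (10−24.67)²/24.67 + (12−18.50)²/18.50 = 103.7838
df = 5

test statistic = 103.784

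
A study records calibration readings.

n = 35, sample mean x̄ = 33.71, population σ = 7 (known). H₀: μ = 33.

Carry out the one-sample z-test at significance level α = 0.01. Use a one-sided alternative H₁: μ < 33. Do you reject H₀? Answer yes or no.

SE = σ/√n = 7/√35 = 1.1832
z = (x̄−μ₀)/SE = (33.71−33)/1.1832 = 0.6001
p-value (one-sided, H₁ less) = 0.72577
At α=0.01: p ≥ α → fail to reject H₀

reject H₀: no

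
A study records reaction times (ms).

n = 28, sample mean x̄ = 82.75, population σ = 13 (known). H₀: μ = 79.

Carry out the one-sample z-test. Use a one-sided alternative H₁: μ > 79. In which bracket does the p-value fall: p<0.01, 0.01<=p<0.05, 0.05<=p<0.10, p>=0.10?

SE = σ/√n = 13/√28 = 2.4568
z = (x̄−μ₀)/SE = (82.75−79)/2.4568 = 1.5264
p-value (one-sided, H₁ greater) = 0.06346
→ bracket: 0.05<=p<0.10

p-value bracket: 0.05<=p<0.10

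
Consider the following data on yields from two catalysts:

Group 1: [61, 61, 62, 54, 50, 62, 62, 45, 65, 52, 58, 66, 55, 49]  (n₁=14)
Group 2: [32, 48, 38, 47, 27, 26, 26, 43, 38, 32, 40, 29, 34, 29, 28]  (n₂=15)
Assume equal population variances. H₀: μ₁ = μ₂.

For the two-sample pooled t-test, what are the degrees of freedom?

degrees of freedom = 27

df = n₁ + n₂ − 2 = 14 + 15 − 2 = 27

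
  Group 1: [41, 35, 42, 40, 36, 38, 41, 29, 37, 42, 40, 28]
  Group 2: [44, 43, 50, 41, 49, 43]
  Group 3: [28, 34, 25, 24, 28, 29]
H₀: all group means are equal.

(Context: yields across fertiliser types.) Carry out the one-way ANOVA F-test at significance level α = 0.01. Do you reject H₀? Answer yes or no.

Group means [37.42, 45.00, 28.00], grand mean 36.958
SSB = Σnᵢ(x̄ᵢ−x̄)² = 872.042; SSW = ΣΣ(x−x̄ᵢ)² = 376.917
MSB = 872.042/2 = 436.0208; MSW = 376.917/21 = 17.9484
F = MSB/MSW = 24.2930
df = (2, 21)
p-value (upper-tail) = 0.00000
At α=0.01: p < α → reject H₀

reject H₀: yes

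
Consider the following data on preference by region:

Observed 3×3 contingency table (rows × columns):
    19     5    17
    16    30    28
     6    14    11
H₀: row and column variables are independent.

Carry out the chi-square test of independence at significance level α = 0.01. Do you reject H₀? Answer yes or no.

reject H₀: yes

Row totals [41, 74, 31], col totals [41, 49, 56], n=146
χ² = (19−11.51)²/11.51 + (5−13.76)²/13.76 + (17−15.73)²/15.73 + (16−20.78)²/20.78 + (30−24.84)²/24.84 + (28−28.38)²/28.38 + (6−8.71)²/8.71 + (14−10.40)²/10.40 + (11−11.89)²/11.89 = 14.8772
df = 4
p-value (upper-tail) = 0.00496
At α=0.01: p < α → reject H₀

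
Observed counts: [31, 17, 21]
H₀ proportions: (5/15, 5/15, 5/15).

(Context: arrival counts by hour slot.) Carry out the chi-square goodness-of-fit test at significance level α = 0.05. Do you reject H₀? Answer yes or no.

n = 69; E_i = n·p_i = [23.00, 23.00, 23.00]
χ² = (31−23.00)²/23.00 + (17−23.00)²/23.00 + (21−23.00)²/23.00 = 4.5217
df = 2
p-value (upper-tail) = 0.10426
At α=0.05: p ≥ α → fail to reject H₀

reject H₀: no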